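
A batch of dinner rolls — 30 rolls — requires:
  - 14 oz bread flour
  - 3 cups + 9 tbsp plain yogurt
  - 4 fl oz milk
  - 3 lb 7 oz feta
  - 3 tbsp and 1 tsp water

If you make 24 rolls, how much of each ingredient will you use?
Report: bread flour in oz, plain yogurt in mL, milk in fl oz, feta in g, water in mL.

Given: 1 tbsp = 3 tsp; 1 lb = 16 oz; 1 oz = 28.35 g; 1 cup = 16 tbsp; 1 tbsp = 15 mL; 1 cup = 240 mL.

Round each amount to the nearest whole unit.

Scaling factor: 24/30 = 4/5 = 0.8.
bread flour: 14 oz × 4/5 ≈ 11 oz
plain yogurt: (3 cup + 9 tbsp = 3.5625 cup) × 4/5 × 240 mL/cup = 684 mL
milk: 4 fl oz × 4/5 ≈ 3 fl oz
feta: (3 lb + 7 oz = 3.4375 lb) × 4/5 × 16 oz/lb × 28.35 g/oz ≈ 1247 g
water: (3 tbsp + 1 tsp = 10/3 tbsp) × 4/5 × 15 mL/tbsp = 40 mL

bread flour: 11 oz; plain yogurt: 684 mL; milk: 3 fl oz; feta: 1247 g; water: 40 mL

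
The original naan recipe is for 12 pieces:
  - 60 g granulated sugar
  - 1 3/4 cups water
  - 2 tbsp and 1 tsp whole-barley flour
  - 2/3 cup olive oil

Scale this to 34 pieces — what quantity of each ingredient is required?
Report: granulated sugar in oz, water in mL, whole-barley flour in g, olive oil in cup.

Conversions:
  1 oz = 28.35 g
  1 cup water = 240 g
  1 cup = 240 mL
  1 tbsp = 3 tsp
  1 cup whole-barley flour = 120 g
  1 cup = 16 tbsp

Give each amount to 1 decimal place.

Scaling factor: 34/12 = 17/6.
granulated sugar: 60 g × 17/6 ÷ 28.35 g/oz ≈ 6.0 oz
water: 1.75 cup × 17/6 × 240 mL/cup = 1190.0 mL
whole-barley flour: (2 tbsp + 1 tsp = 7/3 tbsp) × 17/6 ÷ 16 tbsp/cup × 120 g/cup ≈ 49.6 g
olive oil: 2/3 cup × 17/6 ≈ 1.9 cup

granulated sugar: 6.0 oz; water: 1190.0 mL; whole-barley flour: 49.6 g; olive oil: 1.9 cup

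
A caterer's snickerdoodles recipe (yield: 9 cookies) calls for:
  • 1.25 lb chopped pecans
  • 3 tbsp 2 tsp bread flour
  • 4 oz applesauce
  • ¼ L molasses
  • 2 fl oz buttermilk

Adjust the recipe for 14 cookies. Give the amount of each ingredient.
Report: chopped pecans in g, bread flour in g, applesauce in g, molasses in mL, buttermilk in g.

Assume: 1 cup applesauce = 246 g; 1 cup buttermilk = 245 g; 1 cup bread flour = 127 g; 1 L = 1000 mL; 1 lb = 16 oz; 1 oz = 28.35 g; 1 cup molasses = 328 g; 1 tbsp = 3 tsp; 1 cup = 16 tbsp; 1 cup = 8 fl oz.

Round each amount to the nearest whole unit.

Scaling factor: 14/9.
chopped pecans: 1.25 lb × 14/9 × 16 oz/lb × 28.35 g/oz = 882 g
bread flour: (3 tbsp + 2 tsp = 11/3 tbsp) × 14/9 ÷ 16 tbsp/cup × 127 g/cup ≈ 45 g
applesauce: 4 oz × 14/9 × 28.35 g/oz ≈ 176 g
molasses: 0.25 L × 14/9 × 1000 mL/L ≈ 389 mL
buttermilk: 2 fl oz × 14/9 ÷ 8 fl oz/cup × 245 g/cup ≈ 95 g

chopped pecans: 882 g; bread flour: 45 g; applesauce: 176 g; molasses: 389 mL; buttermilk: 95 g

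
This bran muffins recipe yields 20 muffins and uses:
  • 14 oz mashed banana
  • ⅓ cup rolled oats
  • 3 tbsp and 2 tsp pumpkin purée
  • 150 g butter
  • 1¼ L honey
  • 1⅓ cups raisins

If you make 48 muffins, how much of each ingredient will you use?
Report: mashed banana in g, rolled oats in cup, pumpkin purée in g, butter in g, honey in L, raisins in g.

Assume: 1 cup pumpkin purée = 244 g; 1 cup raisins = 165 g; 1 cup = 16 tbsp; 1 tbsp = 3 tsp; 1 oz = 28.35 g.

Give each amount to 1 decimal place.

Scaling factor: 48/20 = 12/5 = 2.4.
mashed banana: 14 oz × 12/5 × 28.35 g/oz ≈ 952.6 g
rolled oats: 1/3 cup × 12/5 = 0.8 cup
pumpkin purée: (3 tbsp + 2 tsp = 11/3 tbsp) × 12/5 ÷ 16 tbsp/cup × 244 g/cup = 134.2 g
butter: 150 g × 12/5 = 360.0 g
honey: 1.25 L × 12/5 = 3.0 L
raisins: 4/3 cup × 12/5 × 165 g/cup = 528.0 g

mashed banana: 952.6 g; rolled oats: 0.8 cup; pumpkin purée: 134.2 g; butter: 360.0 g; honey: 3.0 L; raisins: 528.0 g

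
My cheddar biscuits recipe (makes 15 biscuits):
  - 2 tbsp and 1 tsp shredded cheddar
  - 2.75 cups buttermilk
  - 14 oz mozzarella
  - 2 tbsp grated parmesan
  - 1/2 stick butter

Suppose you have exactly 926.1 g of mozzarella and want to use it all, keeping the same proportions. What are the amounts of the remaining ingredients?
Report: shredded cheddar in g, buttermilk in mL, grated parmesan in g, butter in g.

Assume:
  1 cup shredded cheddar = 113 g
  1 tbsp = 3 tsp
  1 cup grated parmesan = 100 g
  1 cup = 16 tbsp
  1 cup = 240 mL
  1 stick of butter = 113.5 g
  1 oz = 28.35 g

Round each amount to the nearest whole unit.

shredded cheddar: 38 g; buttermilk: 1540 mL; grated parmesan: 29 g; butter: 132 g

The original recipe has 396.9 g of mozzarella, so the scaling factor is 926.1 ÷ 396.9 = 7/3.
shredded cheddar: (2 tbsp + 1 tsp = 7/3 tbsp) × 7/3 ÷ 16 tbsp/cup × 113 g/cup ≈ 38 g
buttermilk: 2.75 cup × 7/3 × 240 mL/cup = 1540 mL
grated parmesan: 2 tbsp × 7/3 ÷ 16 tbsp/cup × 100 g/cup ≈ 29 g
butter: 0.5 stick × 7/3 × 113.5 g/stick ≈ 132 g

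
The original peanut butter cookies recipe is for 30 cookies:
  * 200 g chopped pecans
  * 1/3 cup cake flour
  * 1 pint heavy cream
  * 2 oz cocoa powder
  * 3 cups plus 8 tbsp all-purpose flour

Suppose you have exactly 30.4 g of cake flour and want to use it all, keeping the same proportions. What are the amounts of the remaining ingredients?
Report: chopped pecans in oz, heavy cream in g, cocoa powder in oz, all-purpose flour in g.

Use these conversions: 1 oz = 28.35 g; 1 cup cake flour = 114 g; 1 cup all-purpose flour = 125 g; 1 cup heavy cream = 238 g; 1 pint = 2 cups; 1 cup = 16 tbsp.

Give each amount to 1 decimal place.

chopped pecans: 5.6 oz; heavy cream: 380.8 g; cocoa powder: 1.6 oz; all-purpose flour: 350.0 g

The original recipe has 38 g of cake flour, so the scaling factor is 30.4 ÷ 38 = 4/5 = 0.8.
chopped pecans: 200 g × 4/5 ÷ 28.35 g/oz ≈ 5.6 oz
heavy cream: 1 pint × 4/5 × 2 cup/pint × 238 g/cup = 380.8 g
cocoa powder: 2 oz × 4/5 = 1.6 oz
all-purpose flour: (3 cup + 8 tbsp = 3.5 cup) × 4/5 × 125 g/cup = 350.0 g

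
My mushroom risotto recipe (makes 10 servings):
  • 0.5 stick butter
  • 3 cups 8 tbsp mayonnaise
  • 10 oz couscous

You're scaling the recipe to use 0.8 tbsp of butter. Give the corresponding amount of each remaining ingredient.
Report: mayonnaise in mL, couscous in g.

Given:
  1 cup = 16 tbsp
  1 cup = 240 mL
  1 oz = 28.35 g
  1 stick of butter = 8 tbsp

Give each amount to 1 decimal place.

The original recipe has 4 tbsp of butter, so the scaling factor is 0.8 ÷ 4 = 1/5 = 0.2.
mayonnaise: (3 cup + 8 tbsp = 3.5 cup) × 1/5 × 240 mL/cup = 168.0 mL
couscous: 10 oz × 1/5 × 28.35 g/oz = 56.7 g

mayonnaise: 168.0 mL; couscous: 56.7 g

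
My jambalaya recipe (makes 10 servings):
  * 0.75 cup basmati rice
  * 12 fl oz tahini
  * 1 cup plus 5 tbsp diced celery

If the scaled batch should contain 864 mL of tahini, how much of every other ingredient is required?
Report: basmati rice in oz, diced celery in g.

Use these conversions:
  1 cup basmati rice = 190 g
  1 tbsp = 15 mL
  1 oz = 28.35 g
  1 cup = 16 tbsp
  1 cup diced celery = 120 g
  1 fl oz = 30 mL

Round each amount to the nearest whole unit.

The original recipe has 360 mL of tahini, so the scaling factor is 864 ÷ 360 = 12/5 = 2.4.
basmati rice: 0.75 cup × 12/5 × 190 g/cup ÷ 28.35 g/oz ≈ 12 oz
diced celery: (1 cup + 5 tbsp = 1.3125 cup) × 12/5 × 120 g/cup = 378 g

basmati rice: 12 oz; diced celery: 378 g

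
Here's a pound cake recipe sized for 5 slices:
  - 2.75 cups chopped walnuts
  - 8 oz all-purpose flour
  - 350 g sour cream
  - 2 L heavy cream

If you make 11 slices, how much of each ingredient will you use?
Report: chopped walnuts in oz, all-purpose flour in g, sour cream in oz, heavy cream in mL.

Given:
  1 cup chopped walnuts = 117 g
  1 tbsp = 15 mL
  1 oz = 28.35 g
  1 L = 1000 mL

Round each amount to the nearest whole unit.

chopped walnuts: 25 oz; all-purpose flour: 499 g; sour cream: 27 oz; heavy cream: 4400 mL

Scaling factor: 11/5 = 2.2.
chopped walnuts: 2.75 cup × 11/5 × 117 g/cup ÷ 28.35 g/oz ≈ 25 oz
all-purpose flour: 8 oz × 11/5 × 28.35 g/oz ≈ 499 g
sour cream: 350 g × 11/5 ÷ 28.35 g/oz ≈ 27 oz
heavy cream: 2 L × 11/5 × 1000 mL/L = 4400 mL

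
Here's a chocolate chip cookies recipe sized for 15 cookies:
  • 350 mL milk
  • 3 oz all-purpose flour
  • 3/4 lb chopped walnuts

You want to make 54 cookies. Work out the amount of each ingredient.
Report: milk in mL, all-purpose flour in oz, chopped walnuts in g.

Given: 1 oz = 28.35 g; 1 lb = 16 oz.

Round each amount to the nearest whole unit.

milk: 1260 mL; all-purpose flour: 11 oz; chopped walnuts: 1225 g

Scaling factor: 54/15 = 18/5 = 3.6.
milk: 350 mL × 18/5 = 1260 mL
all-purpose flour: 3 oz × 18/5 ≈ 11 oz
chopped walnuts: 0.75 lb × 18/5 × 16 oz/lb × 28.35 g/oz ≈ 1225 g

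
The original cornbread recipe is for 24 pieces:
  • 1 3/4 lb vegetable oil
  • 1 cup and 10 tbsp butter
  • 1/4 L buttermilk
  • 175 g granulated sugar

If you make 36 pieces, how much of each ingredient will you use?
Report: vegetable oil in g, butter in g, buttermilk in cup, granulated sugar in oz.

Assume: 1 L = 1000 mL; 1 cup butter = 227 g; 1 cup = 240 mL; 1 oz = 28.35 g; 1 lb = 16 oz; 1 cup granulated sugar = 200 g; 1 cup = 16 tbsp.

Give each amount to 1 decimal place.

vegetable oil: 1190.7 g; butter: 553.3 g; buttermilk: 1.6 cup; granulated sugar: 9.3 oz

Scaling factor: 36/24 = 3/2 = 1.5.
vegetable oil: 1.75 lb × 3/2 × 16 oz/lb × 28.35 g/oz = 1190.7 g
butter: (1 cup + 10 tbsp = 1.625 cup) × 3/2 × 227 g/cup ≈ 553.3 g
buttermilk: 0.25 L × 3/2 × 1000 mL/L ÷ 240 mL/cup ≈ 1.6 cup
granulated sugar: 175 g × 3/2 ÷ 28.35 g/oz ≈ 9.3 oz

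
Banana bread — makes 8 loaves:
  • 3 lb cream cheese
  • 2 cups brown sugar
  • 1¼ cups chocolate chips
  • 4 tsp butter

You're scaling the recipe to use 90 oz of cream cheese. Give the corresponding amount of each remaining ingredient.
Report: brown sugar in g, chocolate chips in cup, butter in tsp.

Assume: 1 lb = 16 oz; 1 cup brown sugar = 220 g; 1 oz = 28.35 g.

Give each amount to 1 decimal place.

The original recipe has 48 oz of cream cheese, so the scaling factor is 90 ÷ 48 = 15/8 = 1.875.
brown sugar: 2 cup × 15/8 × 220 g/cup = 825.0 g
chocolate chips: 1.25 cup × 15/8 ≈ 2.3 cup
butter: 4 tsp × 15/8 = 7.5 tsp

brown sugar: 825.0 g; chocolate chips: 2.3 cup; butter: 7.5 tsp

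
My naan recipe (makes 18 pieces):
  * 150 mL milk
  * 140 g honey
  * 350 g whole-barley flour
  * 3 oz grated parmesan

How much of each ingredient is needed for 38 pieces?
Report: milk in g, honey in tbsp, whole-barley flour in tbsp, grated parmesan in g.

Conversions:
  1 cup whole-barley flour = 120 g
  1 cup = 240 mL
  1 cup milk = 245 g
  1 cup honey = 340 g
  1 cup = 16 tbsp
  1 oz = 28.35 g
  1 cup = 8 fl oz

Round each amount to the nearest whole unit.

milk: 323 g; honey: 14 tbsp; whole-barley flour: 99 tbsp; grated parmesan: 180 g

Scaling factor: 38/18 = 19/9.
milk: 150 mL × 19/9 ÷ 240 mL/cup × 245 g/cup ≈ 323 g
honey: 140 g × 19/9 ÷ 340 g/cup × 16 tbsp/cup ≈ 14 tbsp
whole-barley flour: 350 g × 19/9 ÷ 120 g/cup × 16 tbsp/cup ≈ 99 tbsp
grated parmesan: 3 oz × 19/9 × 28.35 g/oz ≈ 180 g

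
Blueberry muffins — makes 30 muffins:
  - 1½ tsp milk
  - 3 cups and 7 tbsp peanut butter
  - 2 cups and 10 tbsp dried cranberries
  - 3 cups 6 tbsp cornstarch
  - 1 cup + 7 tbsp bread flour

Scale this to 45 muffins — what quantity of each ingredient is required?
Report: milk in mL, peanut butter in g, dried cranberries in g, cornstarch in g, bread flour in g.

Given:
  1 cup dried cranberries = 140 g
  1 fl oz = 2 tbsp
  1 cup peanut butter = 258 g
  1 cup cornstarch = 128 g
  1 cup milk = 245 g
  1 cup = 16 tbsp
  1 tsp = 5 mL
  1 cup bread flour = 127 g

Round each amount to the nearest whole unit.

Scaling factor: 45/30 = 3/2 = 1.5.
milk: 1.5 tsp × 3/2 × 5 mL/tsp ≈ 11 mL
peanut butter: (3 cup + 7 tbsp = 3.4375 cup) × 3/2 × 258 g/cup ≈ 1330 g
dried cranberries: (2 cup + 10 tbsp = 2.625 cup) × 3/2 × 140 g/cup ≈ 551 g
cornstarch: (3 cup + 6 tbsp = 3.375 cup) × 3/2 × 128 g/cup = 648 g
bread flour: (1 cup + 7 tbsp = 1.4375 cup) × 3/2 × 127 g/cup ≈ 274 g

milk: 11 mL; peanut butter: 1330 g; dried cranberries: 551 g; cornstarch: 648 g; bread flour: 274 g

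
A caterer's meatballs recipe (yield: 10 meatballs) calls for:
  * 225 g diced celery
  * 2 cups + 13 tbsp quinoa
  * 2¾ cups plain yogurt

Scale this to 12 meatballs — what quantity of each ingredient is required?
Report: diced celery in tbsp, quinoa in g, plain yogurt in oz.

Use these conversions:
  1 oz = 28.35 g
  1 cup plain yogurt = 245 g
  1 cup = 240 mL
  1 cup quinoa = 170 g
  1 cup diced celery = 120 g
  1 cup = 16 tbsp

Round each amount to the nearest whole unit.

diced celery: 36 tbsp; quinoa: 574 g; plain yogurt: 29 oz

Scaling factor: 12/10 = 6/5 = 1.2.
diced celery: 225 g × 6/5 ÷ 120 g/cup × 16 tbsp/cup = 36 tbsp
quinoa: (2 cup + 13 tbsp = 2.8125 cup) × 6/5 × 170 g/cup ≈ 574 g
plain yogurt: 2.75 cup × 6/5 × 245 g/cup ÷ 28.35 g/oz ≈ 29 oz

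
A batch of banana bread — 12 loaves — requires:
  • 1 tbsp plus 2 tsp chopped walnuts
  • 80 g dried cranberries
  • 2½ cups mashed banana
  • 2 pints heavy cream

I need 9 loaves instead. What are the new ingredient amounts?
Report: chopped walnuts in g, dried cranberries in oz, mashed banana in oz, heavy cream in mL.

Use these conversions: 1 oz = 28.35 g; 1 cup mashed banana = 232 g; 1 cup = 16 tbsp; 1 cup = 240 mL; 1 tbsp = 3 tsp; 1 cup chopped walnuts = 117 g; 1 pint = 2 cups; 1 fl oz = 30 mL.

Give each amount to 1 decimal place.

Scaling factor: 9/12 = 3/4 = 0.75.
chopped walnuts: (1 tbsp + 2 tsp = 5/3 tbsp) × 3/4 ÷ 16 tbsp/cup × 117 g/cup ≈ 9.1 g
dried cranberries: 80 g × 3/4 ÷ 28.35 g/oz ≈ 2.1 oz
mashed banana: 2.5 cup × 3/4 × 232 g/cup ÷ 28.35 g/oz ≈ 15.3 oz
heavy cream: 2 pint × 3/4 × 2 cup/pint × 240 mL/cup = 720.0 mL

chopped walnuts: 9.1 g; dried cranberries: 2.1 oz; mashed banana: 15.3 oz; heavy cream: 720.0 mL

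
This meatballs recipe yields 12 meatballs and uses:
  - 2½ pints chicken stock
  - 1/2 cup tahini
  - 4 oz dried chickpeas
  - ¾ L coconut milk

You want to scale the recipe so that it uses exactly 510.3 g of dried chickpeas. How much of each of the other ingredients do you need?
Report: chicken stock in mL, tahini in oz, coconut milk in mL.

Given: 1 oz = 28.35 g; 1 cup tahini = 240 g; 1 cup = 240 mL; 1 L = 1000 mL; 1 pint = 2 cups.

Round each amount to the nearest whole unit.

The original recipe has 113.4 g of dried chickpeas, so the scaling factor is 510.3 ÷ 113.4 = 9/2 = 4.5.
chicken stock: 2.5 pint × 9/2 × 2 cup/pint × 240 mL/cup = 5400 mL
tahini: 0.5 cup × 9/2 × 240 g/cup ÷ 28.35 g/oz ≈ 19 oz
coconut milk: 0.75 L × 9/2 × 1000 mL/L = 3375 mL

chicken stock: 5400 mL; tahini: 19 oz; coconut milk: 3375 mL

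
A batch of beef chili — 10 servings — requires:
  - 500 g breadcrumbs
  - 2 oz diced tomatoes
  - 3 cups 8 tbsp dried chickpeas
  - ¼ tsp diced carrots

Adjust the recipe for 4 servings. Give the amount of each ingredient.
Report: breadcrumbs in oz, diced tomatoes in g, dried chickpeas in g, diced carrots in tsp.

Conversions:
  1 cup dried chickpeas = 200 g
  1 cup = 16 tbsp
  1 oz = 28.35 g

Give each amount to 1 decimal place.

Scaling factor: 4/10 = 2/5 = 0.4.
breadcrumbs: 500 g × 2/5 ÷ 28.35 g/oz ≈ 7.1 oz
diced tomatoes: 2 oz × 2/5 × 28.35 g/oz ≈ 22.7 g
dried chickpeas: (3 cup + 8 tbsp = 3.5 cup) × 2/5 × 200 g/cup = 280.0 g
diced carrots: 0.25 tsp × 2/5 = 0.1 tsp

breadcrumbs: 7.1 oz; diced tomatoes: 22.7 g; dried chickpeas: 280.0 g; diced carrots: 0.1 tsp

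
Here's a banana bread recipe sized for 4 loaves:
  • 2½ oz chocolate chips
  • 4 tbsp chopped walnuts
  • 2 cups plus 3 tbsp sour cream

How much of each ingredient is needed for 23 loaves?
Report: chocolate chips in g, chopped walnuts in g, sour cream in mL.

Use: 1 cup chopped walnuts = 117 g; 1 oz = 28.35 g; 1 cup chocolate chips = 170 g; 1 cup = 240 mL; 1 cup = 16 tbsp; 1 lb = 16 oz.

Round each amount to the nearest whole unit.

chocolate chips: 408 g; chopped walnuts: 168 g; sour cream: 3019 mL

Scaling factor: 23/4 = 5.75.
chocolate chips: 2.5 oz × 23/4 × 28.35 g/oz ≈ 408 g
chopped walnuts: 4 tbsp × 23/4 ÷ 16 tbsp/cup × 117 g/cup ≈ 168 g
sour cream: (2 cup + 3 tbsp = 2.1875 cup) × 23/4 × 240 mL/cup ≈ 3019 mL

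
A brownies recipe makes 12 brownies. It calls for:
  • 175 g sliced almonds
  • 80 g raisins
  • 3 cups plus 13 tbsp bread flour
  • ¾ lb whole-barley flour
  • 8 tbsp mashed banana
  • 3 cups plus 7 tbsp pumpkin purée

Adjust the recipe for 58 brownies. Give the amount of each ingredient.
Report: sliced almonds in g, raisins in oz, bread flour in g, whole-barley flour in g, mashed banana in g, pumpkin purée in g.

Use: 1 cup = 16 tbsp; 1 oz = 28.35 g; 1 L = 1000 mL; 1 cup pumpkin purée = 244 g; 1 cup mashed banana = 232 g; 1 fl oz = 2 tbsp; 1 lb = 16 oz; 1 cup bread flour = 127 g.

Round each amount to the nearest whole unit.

Scaling factor: 58/12 = 29/6.
sliced almonds: 175 g × 29/6 ≈ 846 g
raisins: 80 g × 29/6 ÷ 28.35 g/oz ≈ 14 oz
bread flour: (3 cup + 13 tbsp = 3.8125 cup) × 29/6 × 127 g/cup ≈ 2340 g
whole-barley flour: 0.75 lb × 29/6 × 16 oz/lb × 28.35 g/oz ≈ 1644 g
mashed banana: 8 tbsp × 29/6 ÷ 16 tbsp/cup × 232 g/cup ≈ 561 g
pumpkin purée: (3 cup + 7 tbsp = 3.4375 cup) × 29/6 × 244 g/cup ≈ 4054 g

sliced almonds: 846 g; raisins: 14 oz; bread flour: 2340 g; whole-barley flour: 1644 g; mashed banana: 561 g; pumpkin purée: 4054 g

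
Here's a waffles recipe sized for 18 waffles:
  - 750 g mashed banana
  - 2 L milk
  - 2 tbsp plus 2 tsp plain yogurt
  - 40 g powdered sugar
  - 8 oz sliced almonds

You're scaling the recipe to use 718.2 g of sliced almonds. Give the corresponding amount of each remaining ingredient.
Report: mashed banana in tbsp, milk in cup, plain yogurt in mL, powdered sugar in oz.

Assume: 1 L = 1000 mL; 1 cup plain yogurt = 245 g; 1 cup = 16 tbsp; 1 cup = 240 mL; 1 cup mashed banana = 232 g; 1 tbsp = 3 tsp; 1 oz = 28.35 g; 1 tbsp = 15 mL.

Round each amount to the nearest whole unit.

mashed banana: 164 tbsp; milk: 26 cup; plain yogurt: 127 mL; powdered sugar: 4 oz

The original recipe has 226.8 g of sliced almonds, so the scaling factor is 718.2 ÷ 226.8 = 19/6.
mashed banana: 750 g × 19/6 ÷ 232 g/cup × 16 tbsp/cup ≈ 164 tbsp
milk: 2 L × 19/6 × 1000 mL/L ÷ 240 mL/cup ≈ 26 cup
plain yogurt: (2 tbsp + 2 tsp = 8/3 tbsp) × 19/6 × 15 mL/tbsp ≈ 127 mL
powdered sugar: 40 g × 19/6 ÷ 28.35 g/oz ≈ 4 oz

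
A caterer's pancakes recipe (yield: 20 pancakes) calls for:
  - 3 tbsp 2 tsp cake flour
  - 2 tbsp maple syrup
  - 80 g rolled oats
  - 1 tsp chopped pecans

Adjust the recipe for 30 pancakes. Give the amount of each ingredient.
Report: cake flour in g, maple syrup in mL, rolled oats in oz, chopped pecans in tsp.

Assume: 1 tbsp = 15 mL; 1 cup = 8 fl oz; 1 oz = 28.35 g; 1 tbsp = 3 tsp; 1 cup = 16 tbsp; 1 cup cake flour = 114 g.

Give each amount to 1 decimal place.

cake flour: 39.2 g; maple syrup: 45.0 mL; rolled oats: 4.2 oz; chopped pecans: 1.5 tsp

Scaling factor: 30/20 = 3/2 = 1.5.
cake flour: (3 tbsp + 2 tsp = 11/3 tbsp) × 3/2 ÷ 16 tbsp/cup × 114 g/cup ≈ 39.2 g
maple syrup: 2 tbsp × 3/2 × 15 mL/tbsp = 45.0 mL
rolled oats: 80 g × 3/2 ÷ 28.35 g/oz ≈ 4.2 oz
chopped pecans: 1 tsp × 3/2 = 1.5 tsp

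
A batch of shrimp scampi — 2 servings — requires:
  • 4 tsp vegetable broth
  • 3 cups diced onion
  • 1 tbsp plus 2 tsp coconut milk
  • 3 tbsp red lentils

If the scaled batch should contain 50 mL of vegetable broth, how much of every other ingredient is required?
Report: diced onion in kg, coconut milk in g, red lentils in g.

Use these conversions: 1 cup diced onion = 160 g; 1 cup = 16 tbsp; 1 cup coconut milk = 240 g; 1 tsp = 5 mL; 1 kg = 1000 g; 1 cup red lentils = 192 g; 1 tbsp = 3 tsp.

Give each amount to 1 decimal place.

diced onion: 1.2 kg; coconut milk: 62.5 g; red lentils: 90.0 g

The original recipe has 20 mL of vegetable broth, so the scaling factor is 50 ÷ 20 = 5/2 = 2.5.
diced onion: 3 cup × 5/2 × 160 g/cup ÷ 1000 g/kg = 1.2 kg
coconut milk: (1 tbsp + 2 tsp = 5/3 tbsp) × 5/2 ÷ 16 tbsp/cup × 240 g/cup = 62.5 g
red lentils: 3 tbsp × 5/2 ÷ 16 tbsp/cup × 192 g/cup = 90.0 g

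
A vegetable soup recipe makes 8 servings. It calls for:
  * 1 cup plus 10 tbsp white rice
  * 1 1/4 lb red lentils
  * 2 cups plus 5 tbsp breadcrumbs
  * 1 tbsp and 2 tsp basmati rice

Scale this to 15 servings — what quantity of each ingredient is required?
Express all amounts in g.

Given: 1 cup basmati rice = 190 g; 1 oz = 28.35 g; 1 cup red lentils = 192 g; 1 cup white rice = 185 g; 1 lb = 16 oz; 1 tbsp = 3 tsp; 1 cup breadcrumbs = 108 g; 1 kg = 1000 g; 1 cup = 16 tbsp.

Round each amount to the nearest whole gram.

Scaling factor: 15/8 = 1.875.
white rice: (1 cup + 10 tbsp = 1.625 cup) × 15/8 × 185 g/cup ≈ 564 g
red lentils: 1.25 lb × 15/8 × 16 oz/lb × 28.35 g/oz ≈ 1063 g
breadcrumbs: (2 cup + 5 tbsp = 2.3125 cup) × 15/8 × 108 g/cup ≈ 468 g
basmati rice: (1 tbsp + 2 tsp = 5/3 tbsp) × 15/8 ÷ 16 tbsp/cup × 190 g/cup ≈ 37 g

white rice: 564 g; red lentils: 1063 g; breadcrumbs: 468 g; basmati rice: 37 g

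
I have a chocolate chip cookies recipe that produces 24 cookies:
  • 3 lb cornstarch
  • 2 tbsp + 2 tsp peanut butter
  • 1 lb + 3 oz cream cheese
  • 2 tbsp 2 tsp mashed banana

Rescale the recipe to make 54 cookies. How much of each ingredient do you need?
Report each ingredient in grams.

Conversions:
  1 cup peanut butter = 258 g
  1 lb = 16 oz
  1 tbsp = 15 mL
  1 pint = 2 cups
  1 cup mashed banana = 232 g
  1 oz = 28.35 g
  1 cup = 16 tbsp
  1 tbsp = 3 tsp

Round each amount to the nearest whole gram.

Scaling factor: 54/24 = 9/4 = 2.25.
cornstarch: 3 lb × 9/4 × 16 oz/lb × 28.35 g/oz ≈ 3062 g
peanut butter: (2 tbsp + 2 tsp = 8/3 tbsp) × 9/4 ÷ 16 tbsp/cup × 258 g/cup ≈ 97 g
cream cheese: (1 lb + 3 oz = 1.1875 lb) × 9/4 × 16 oz/lb × 28.35 g/oz ≈ 1212 g
mashed banana: (2 tbsp + 2 tsp = 8/3 tbsp) × 9/4 ÷ 16 tbsp/cup × 232 g/cup = 87 g

cornstarch: 3062 g; peanut butter: 97 g; cream cheese: 1212 g; mashed banana: 87 g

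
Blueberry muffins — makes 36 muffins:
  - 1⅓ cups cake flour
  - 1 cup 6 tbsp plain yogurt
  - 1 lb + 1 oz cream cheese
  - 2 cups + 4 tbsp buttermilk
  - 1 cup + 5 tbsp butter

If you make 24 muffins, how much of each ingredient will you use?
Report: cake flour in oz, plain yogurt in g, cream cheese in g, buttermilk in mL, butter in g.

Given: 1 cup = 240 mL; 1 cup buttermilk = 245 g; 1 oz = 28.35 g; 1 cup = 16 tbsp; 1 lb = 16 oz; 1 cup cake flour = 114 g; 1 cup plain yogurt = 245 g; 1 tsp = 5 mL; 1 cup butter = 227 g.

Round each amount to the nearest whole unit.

cake flour: 4 oz; plain yogurt: 225 g; cream cheese: 321 g; buttermilk: 360 mL; butter: 199 g

Scaling factor: 24/36 = 2/3.
cake flour: 4/3 cup × 2/3 × 114 g/cup ÷ 28.35 g/oz ≈ 4 oz
plain yogurt: (1 cup + 6 tbsp = 1.375 cup) × 2/3 × 245 g/cup ≈ 225 g
cream cheese: (1 lb + 1 oz = 1.0625 lb) × 2/3 × 16 oz/lb × 28.35 g/oz ≈ 321 g
buttermilk: (2 cup + 4 tbsp = 2.25 cup) × 2/3 × 240 mL/cup = 360 mL
butter: (1 cup + 5 tbsp = 1.3125 cup) × 2/3 × 227 g/cup ≈ 199 g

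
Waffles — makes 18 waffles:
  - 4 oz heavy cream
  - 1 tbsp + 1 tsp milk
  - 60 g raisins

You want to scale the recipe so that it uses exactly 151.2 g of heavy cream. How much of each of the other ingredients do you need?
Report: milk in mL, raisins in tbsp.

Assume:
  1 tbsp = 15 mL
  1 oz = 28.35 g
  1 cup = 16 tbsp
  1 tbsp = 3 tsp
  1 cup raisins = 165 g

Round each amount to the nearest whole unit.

The original recipe has 113.4 g of heavy cream, so the scaling factor is 151.2 ÷ 113.4 = 4/3.
milk: (1 tbsp + 1 tsp = 4/3 tbsp) × 4/3 × 15 mL/tbsp ≈ 27 mL
raisins: 60 g × 4/3 ÷ 165 g/cup × 16 tbsp/cup ≈ 8 tbsp

milk: 27 mL; raisins: 8 tbsp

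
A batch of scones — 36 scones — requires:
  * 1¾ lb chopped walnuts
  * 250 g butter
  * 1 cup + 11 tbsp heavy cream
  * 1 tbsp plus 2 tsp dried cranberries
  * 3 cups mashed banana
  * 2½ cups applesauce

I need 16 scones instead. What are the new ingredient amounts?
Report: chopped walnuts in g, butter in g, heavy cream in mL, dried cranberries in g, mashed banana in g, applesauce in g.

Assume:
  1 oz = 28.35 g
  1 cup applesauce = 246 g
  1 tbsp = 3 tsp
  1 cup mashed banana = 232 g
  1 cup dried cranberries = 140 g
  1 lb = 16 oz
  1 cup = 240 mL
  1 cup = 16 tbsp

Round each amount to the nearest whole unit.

chopped walnuts: 353 g; butter: 111 g; heavy cream: 180 mL; dried cranberries: 6 g; mashed banana: 309 g; applesauce: 273 g

Scaling factor: 16/36 = 4/9.
chopped walnuts: 1.75 lb × 4/9 × 16 oz/lb × 28.35 g/oz ≈ 353 g
butter: 250 g × 4/9 ≈ 111 g
heavy cream: (1 cup + 11 tbsp = 1.6875 cup) × 4/9 × 240 mL/cup = 180 mL
dried cranberries: (1 tbsp + 2 tsp = 5/3 tbsp) × 4/9 ÷ 16 tbsp/cup × 140 g/cup ≈ 6 g
mashed banana: 3 cup × 4/9 × 232 g/cup ≈ 309 g
applesauce: 2.5 cup × 4/9 × 246 g/cup ≈ 273 g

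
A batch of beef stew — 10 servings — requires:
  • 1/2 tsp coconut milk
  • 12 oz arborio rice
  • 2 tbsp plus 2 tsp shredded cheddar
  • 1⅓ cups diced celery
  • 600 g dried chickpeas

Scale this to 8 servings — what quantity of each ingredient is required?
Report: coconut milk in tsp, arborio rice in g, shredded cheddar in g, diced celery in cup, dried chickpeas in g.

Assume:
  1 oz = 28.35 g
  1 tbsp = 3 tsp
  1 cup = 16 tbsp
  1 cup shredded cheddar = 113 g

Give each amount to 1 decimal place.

coconut milk: 0.4 tsp; arborio rice: 272.2 g; shredded cheddar: 15.1 g; diced celery: 1.1 cup; dried chickpeas: 480.0 g

Scaling factor: 8/10 = 4/5 = 0.8.
coconut milk: 0.5 tsp × 4/5 = 0.4 tsp
arborio rice: 12 oz × 4/5 × 28.35 g/oz ≈ 272.2 g
shredded cheddar: (2 tbsp + 2 tsp = 8/3 tbsp) × 4/5 ÷ 16 tbsp/cup × 113 g/cup ≈ 15.1 g
diced celery: 4/3 cup × 4/5 ≈ 1.1 cup
dried chickpeas: 600 g × 4/5 = 480.0 g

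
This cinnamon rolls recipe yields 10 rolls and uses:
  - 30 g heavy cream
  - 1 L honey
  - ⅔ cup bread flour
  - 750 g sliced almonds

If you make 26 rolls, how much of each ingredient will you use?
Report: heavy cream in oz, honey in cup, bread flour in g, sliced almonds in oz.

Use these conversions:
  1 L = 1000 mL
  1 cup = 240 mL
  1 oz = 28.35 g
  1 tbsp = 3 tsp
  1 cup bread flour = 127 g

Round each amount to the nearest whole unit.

heavy cream: 3 oz; honey: 11 cup; bread flour: 220 g; sliced almonds: 69 oz

Scaling factor: 26/10 = 13/5 = 2.6.
heavy cream: 30 g × 13/5 ÷ 28.35 g/oz ≈ 3 oz
honey: 1 L × 13/5 × 1000 mL/L ÷ 240 mL/cup ≈ 11 cup
bread flour: 2/3 cup × 13/5 × 127 g/cup ≈ 220 g
sliced almonds: 750 g × 13/5 ÷ 28.35 g/oz ≈ 69 oz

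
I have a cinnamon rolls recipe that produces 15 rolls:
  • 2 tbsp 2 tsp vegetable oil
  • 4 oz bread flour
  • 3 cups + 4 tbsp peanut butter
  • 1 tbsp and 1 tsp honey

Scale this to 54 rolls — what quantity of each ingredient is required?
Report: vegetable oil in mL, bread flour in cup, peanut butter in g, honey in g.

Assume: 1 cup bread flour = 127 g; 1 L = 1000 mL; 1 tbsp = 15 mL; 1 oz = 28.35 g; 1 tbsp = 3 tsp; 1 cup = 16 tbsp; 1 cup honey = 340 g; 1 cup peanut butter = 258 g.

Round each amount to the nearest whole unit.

vegetable oil: 144 mL; bread flour: 3 cup; peanut butter: 3019 g; honey: 102 g

Scaling factor: 54/15 = 18/5 = 3.6.
vegetable oil: (2 tbsp + 2 tsp = 8/3 tbsp) × 18/5 × 15 mL/tbsp = 144 mL
bread flour: 4 oz × 18/5 × 28.35 g/oz ÷ 127 g/cup ≈ 3 cup
peanut butter: (3 cup + 4 tbsp = 3.25 cup) × 18/5 × 258 g/cup ≈ 3019 g
honey: (1 tbsp + 1 tsp = 4/3 tbsp) × 18/5 ÷ 16 tbsp/cup × 340 g/cup = 102 g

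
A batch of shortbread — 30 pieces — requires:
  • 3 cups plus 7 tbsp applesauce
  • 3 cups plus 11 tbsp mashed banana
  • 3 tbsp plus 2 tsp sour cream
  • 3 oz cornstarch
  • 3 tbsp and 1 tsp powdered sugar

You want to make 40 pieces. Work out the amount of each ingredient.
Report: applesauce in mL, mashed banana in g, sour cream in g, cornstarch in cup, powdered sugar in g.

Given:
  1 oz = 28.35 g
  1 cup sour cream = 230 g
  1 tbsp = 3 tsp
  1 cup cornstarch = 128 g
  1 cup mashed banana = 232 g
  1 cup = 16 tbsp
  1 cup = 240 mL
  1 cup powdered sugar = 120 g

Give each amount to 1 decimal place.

applesauce: 1100.0 mL; mashed banana: 1140.7 g; sour cream: 70.3 g; cornstarch: 0.9 cup; powdered sugar: 33.3 g

Scaling factor: 40/30 = 4/3.
applesauce: (3 cup + 7 tbsp = 3.4375 cup) × 4/3 × 240 mL/cup = 1100.0 mL
mashed banana: (3 cup + 11 tbsp = 3.6875 cup) × 4/3 × 232 g/cup ≈ 1140.7 g
sour cream: (3 tbsp + 2 tsp = 11/3 tbsp) × 4/3 ÷ 16 tbsp/cup × 230 g/cup ≈ 70.3 g
cornstarch: 3 oz × 4/3 × 28.35 g/oz ÷ 128 g/cup ≈ 0.9 cup
powdered sugar: (3 tbsp + 1 tsp = 10/3 tbsp) × 4/3 ÷ 16 tbsp/cup × 120 g/cup ≈ 33.3 g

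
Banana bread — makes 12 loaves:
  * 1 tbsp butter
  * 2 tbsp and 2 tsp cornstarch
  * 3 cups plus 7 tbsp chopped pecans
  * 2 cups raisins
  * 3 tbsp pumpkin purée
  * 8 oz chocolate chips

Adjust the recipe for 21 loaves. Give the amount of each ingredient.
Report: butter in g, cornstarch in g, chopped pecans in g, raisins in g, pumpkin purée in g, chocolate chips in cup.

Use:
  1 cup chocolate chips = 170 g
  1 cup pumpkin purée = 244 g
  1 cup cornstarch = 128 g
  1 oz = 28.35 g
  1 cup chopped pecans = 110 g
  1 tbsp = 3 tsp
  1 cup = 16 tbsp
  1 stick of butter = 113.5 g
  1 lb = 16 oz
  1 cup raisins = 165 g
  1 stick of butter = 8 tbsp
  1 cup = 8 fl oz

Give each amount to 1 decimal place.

Scaling factor: 21/12 = 7/4 = 1.75.
butter: 1 tbsp × 7/4 ÷ 8 tbsp/stick × 113.5 g/stick ≈ 24.8 g
cornstarch: (2 tbsp + 2 tsp = 8/3 tbsp) × 7/4 ÷ 16 tbsp/cup × 128 g/cup ≈ 37.3 g
chopped pecans: (3 cup + 7 tbsp = 3.4375 cup) × 7/4 × 110 g/cup ≈ 661.7 g
raisins: 2 cup × 7/4 × 165 g/cup = 577.5 g
pumpkin purée: 3 tbsp × 7/4 ÷ 16 tbsp/cup × 244 g/cup ≈ 80.1 g
chocolate chips: 8 oz × 7/4 × 28.35 g/oz ÷ 170 g/cup ≈ 2.3 cup

butter: 24.8 g; cornstarch: 37.3 g; chopped pecans: 661.7 g; raisins: 577.5 g; pumpkin purée: 80.1 g; chocolate chips: 2.3 cup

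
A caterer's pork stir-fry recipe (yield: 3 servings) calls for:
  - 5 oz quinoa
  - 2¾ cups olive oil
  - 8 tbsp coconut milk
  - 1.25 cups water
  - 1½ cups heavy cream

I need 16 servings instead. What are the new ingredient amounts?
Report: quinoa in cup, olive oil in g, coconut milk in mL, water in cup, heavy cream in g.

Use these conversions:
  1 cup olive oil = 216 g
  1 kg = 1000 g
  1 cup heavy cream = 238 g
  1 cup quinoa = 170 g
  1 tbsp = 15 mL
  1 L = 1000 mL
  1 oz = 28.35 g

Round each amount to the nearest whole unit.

Scaling factor: 16/3.
quinoa: 5 oz × 16/3 × 28.35 g/oz ÷ 170 g/cup ≈ 4 cup
olive oil: 2.75 cup × 16/3 × 216 g/cup = 3168 g
coconut milk: 8 tbsp × 16/3 × 15 mL/tbsp = 640 mL
water: 1.25 cup × 16/3 ≈ 7 cup
heavy cream: 1.5 cup × 16/3 × 238 g/cup = 1904 g

quinoa: 4 cup; olive oil: 3168 g; coconut milk: 640 mL; water: 7 cup; heavy cream: 1904 g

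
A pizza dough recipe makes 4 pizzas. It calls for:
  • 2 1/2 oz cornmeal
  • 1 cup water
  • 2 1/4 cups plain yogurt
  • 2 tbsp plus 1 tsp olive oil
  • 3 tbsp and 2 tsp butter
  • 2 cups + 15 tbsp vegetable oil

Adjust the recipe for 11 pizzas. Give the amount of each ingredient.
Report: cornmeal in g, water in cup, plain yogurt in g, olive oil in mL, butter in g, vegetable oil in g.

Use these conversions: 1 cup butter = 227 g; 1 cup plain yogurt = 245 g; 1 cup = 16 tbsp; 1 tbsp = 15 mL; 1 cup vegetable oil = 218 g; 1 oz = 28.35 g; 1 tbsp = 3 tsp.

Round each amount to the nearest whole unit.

cornmeal: 195 g; water: 3 cup; plain yogurt: 1516 g; olive oil: 96 mL; butter: 143 g; vegetable oil: 1761 g

Scaling factor: 11/4 = 2.75.
cornmeal: 2.5 oz × 11/4 × 28.35 g/oz ≈ 195 g
water: 1 cup × 11/4 ≈ 3 cup
plain yogurt: 2.25 cup × 11/4 × 245 g/cup ≈ 1516 g
olive oil: (2 tbsp + 1 tsp = 7/3 tbsp) × 11/4 × 15 mL/tbsp ≈ 96 mL
butter: (3 tbsp + 2 tsp = 11/3 tbsp) × 11/4 ÷ 16 tbsp/cup × 227 g/cup ≈ 143 g
vegetable oil: (2 cup + 15 tbsp = 2.9375 cup) × 11/4 × 218 g/cup ≈ 1761 g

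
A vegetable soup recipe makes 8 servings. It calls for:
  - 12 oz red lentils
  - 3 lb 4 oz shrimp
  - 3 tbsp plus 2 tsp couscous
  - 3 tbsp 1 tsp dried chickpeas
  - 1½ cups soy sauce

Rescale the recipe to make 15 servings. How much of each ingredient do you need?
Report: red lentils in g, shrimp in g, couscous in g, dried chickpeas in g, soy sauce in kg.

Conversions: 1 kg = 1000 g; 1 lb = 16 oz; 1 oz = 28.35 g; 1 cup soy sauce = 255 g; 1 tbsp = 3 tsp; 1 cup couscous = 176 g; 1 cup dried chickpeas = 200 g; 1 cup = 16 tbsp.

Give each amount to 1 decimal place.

Scaling factor: 15/8 = 1.875.
red lentils: 12 oz × 15/8 × 28.35 g/oz ≈ 637.9 g
shrimp: (3 lb + 4 oz = 3.25 lb) × 15/8 × 16 oz/lb × 28.35 g/oz ≈ 2764.1 g
couscous: (3 tbsp + 2 tsp = 11/3 tbsp) × 15/8 ÷ 16 tbsp/cup × 176 g/cup ≈ 75.6 g
dried chickpeas: (3 tbsp + 1 tsp = 10/3 tbsp) × 15/8 ÷ 16 tbsp/cup × 200 g/cup ≈ 78.1 g
soy sauce: 1.5 cup × 15/8 × 255 g/cup ÷ 1000 g/kg ≈ 0.7 kg

red lentils: 637.9 g; shrimp: 2764.1 g; couscous: 75.6 g; dried chickpeas: 78.1 g; soy sauce: 0.7 kg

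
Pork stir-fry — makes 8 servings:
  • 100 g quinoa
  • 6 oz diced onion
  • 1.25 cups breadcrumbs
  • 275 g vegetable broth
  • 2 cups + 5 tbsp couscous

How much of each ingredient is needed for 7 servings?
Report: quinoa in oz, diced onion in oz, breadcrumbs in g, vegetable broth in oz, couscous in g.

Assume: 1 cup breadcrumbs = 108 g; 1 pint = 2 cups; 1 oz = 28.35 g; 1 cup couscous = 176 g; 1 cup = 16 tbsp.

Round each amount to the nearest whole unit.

Scaling factor: 7/8 = 0.875.
quinoa: 100 g × 7/8 ÷ 28.35 g/oz ≈ 3 oz
diced onion: 6 oz × 7/8 ≈ 5 oz
breadcrumbs: 1.25 cup × 7/8 × 108 g/cup ≈ 118 g
vegetable broth: 275 g × 7/8 ÷ 28.35 g/oz ≈ 8 oz
couscous: (2 cup + 5 tbsp = 2.3125 cup) × 7/8 × 176 g/cup ≈ 356 g

quinoa: 3 oz; diced onion: 5 oz; breadcrumbs: 118 g; vegetable broth: 8 oz; couscous: 356 g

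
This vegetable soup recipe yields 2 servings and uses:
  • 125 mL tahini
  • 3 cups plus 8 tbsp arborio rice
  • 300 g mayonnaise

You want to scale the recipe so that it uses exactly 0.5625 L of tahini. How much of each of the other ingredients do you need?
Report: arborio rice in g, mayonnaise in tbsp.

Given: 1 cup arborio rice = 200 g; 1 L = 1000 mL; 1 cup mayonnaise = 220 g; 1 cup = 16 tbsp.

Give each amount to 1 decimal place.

The original recipe has 0.125 L of tahini, so the scaling factor is 0.5625 ÷ 0.125 = 9/2 = 4.5.
arborio rice: (3 cup + 8 tbsp = 3.5 cup) × 9/2 × 200 g/cup = 3150.0 g
mayonnaise: 300 g × 9/2 ÷ 220 g/cup × 16 tbsp/cup ≈ 98.2 tbsp

arborio rice: 3150.0 g; mayonnaise: 98.2 tbsp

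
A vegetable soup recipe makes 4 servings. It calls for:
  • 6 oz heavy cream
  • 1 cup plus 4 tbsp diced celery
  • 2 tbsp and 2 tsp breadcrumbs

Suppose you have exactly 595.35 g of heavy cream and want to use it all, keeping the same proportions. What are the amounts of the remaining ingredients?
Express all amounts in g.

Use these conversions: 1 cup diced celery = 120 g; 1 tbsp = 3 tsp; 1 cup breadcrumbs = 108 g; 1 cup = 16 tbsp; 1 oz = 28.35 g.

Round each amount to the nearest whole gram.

diced celery: 525 g; breadcrumbs: 63 g

The original recipe has 170.1 g of heavy cream, so the scaling factor is 595.35 ÷ 170.1 = 7/2 = 3.5.
diced celery: (1 cup + 4 tbsp = 1.25 cup) × 7/2 × 120 g/cup = 525 g
breadcrumbs: (2 tbsp + 2 tsp = 8/3 tbsp) × 7/2 ÷ 16 tbsp/cup × 108 g/cup = 63 g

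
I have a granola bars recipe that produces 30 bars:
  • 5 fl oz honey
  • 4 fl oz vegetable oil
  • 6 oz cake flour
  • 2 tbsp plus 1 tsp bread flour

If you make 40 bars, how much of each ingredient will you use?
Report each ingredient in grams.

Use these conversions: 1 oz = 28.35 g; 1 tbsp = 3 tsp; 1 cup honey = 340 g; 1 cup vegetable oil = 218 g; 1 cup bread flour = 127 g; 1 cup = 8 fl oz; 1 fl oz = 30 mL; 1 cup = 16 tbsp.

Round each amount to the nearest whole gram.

Scaling factor: 40/30 = 4/3.
honey: 5 fl oz × 4/3 ÷ 8 fl oz/cup × 340 g/cup ≈ 283 g
vegetable oil: 4 fl oz × 4/3 ÷ 8 fl oz/cup × 218 g/cup ≈ 145 g
cake flour: 6 oz × 4/3 × 28.35 g/oz ≈ 227 g
bread flour: (2 tbsp + 1 tsp = 7/3 tbsp) × 4/3 ÷ 16 tbsp/cup × 127 g/cup ≈ 25 g

honey: 283 g; vegetable oil: 145 g; cake flour: 227 g; bread flour: 25 g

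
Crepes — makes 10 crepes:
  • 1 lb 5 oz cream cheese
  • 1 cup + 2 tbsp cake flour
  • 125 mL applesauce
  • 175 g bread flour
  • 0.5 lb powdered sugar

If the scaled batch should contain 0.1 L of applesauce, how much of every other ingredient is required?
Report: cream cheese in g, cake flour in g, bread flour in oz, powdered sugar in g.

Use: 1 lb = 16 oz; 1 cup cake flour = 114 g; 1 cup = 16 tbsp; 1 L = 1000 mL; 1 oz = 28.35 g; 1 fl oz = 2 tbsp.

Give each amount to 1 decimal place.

The original recipe has 0.125 L of applesauce, so the scaling factor is 0.1 ÷ 0.125 = 4/5 = 0.8.
cream cheese: (1 lb + 5 oz = 1.3125 lb) × 4/5 × 16 oz/lb × 28.35 g/oz ≈ 476.3 g
cake flour: (1 cup + 2 tbsp = 1.125 cup) × 4/5 × 114 g/cup = 102.6 g
bread flour: 175 g × 4/5 ÷ 28.35 g/oz ≈ 4.9 oz
powdered sugar: 0.5 lb × 4/5 × 16 oz/lb × 28.35 g/oz ≈ 181.4 g

cream cheese: 476.3 g; cake flour: 102.6 g; bread flour: 4.9 oz; powdered sugar: 181.4 g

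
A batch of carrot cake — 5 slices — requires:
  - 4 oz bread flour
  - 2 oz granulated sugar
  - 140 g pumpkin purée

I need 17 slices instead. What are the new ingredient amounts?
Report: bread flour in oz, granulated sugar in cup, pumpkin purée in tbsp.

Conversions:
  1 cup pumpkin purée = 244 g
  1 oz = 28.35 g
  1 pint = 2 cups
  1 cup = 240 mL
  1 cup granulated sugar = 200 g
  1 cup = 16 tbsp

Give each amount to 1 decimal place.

bread flour: 13.6 oz; granulated sugar: 1.0 cup; pumpkin purée: 31.2 tbsp

Scaling factor: 17/5 = 3.4.
bread flour: 4 oz × 17/5 = 13.6 oz
granulated sugar: 2 oz × 17/5 × 28.35 g/oz ÷ 200 g/cup ≈ 1.0 cup
pumpkin purée: 140 g × 17/5 ÷ 244 g/cup × 16 tbsp/cup ≈ 31.2 tbsp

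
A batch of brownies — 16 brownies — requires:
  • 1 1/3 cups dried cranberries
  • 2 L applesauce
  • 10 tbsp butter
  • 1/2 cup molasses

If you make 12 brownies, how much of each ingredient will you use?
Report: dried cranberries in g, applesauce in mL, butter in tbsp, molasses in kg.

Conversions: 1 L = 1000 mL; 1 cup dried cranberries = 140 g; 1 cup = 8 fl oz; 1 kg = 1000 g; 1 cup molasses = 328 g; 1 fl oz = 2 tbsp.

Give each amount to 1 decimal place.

Scaling factor: 12/16 = 3/4 = 0.75.
dried cranberries: 4/3 cup × 3/4 × 140 g/cup = 140.0 g
applesauce: 2 L × 3/4 × 1000 mL/L = 1500.0 mL
butter: 10 tbsp × 3/4 = 7.5 tbsp
molasses: 0.5 cup × 3/4 × 328 g/cup ÷ 1000 g/kg ≈ 0.1 kg

dried cranberries: 140.0 g; applesauce: 1500.0 mL; butter: 7.5 tbsp; molasses: 0.1 kg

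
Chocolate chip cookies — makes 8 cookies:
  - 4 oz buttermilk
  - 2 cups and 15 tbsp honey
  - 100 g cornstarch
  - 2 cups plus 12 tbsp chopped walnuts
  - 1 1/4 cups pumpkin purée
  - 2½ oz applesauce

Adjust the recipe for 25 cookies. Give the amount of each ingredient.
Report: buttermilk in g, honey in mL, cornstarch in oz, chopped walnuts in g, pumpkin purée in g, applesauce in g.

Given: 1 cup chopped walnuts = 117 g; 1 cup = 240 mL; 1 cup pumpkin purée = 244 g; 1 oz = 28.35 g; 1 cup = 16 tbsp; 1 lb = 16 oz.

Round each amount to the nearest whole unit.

Scaling factor: 25/8 = 3.125.
buttermilk: 4 oz × 25/8 × 28.35 g/oz ≈ 354 g
honey: (2 cup + 15 tbsp = 2.9375 cup) × 25/8 × 240 mL/cup ≈ 2203 mL
cornstarch: 100 g × 25/8 ÷ 28.35 g/oz ≈ 11 oz
chopped walnuts: (2 cup + 12 tbsp = 2.75 cup) × 25/8 × 117 g/cup ≈ 1005 g
pumpkin purée: 1.25 cup × 25/8 × 244 g/cup ≈ 953 g
applesauce: 2.5 oz × 25/8 × 28.35 g/oz ≈ 221 g

buttermilk: 354 g; honey: 2203 mL; cornstarch: 11 oz; chopped walnuts: 1005 g; pumpkin purée: 953 g; applesauce: 221 g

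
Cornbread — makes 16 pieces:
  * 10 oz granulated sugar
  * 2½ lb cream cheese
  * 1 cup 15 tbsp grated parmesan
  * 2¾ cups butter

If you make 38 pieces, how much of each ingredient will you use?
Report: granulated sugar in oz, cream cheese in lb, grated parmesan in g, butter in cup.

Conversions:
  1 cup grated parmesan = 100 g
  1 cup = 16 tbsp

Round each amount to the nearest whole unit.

Scaling factor: 38/16 = 19/8 = 2.375.
granulated sugar: 10 oz × 19/8 ≈ 24 oz
cream cheese: 2.5 lb × 19/8 ≈ 6 lb
grated parmesan: (1 cup + 15 tbsp = 1.9375 cup) × 19/8 × 100 g/cup ≈ 460 g
butter: 2.75 cup × 19/8 ≈ 7 cup

granulated sugar: 24 oz; cream cheese: 6 lb; grated parmesan: 460 g; butter: 7 cup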